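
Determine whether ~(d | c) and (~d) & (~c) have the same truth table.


Compare truth tables:
c | d | φ | ψ
-------------
False | False | True | True
True | False | False | False
False | True | False | False
True | True | False | False
The columns φ and ψ agree on every row.

Yes, they are logically equivalent.


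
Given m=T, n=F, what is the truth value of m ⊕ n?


Exclusive or is true when exactly one operand is true.
Substitute: m=T, n=F.
T ⊕ F evaluates to T.

T


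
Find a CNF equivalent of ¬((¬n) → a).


Step 1: Rewrite (¬n) → a as ¬(¬n) ∨ a.
Step 2: Negate: ¬(¬(¬n) ∨ a) = (¬n) ∧ ¬a (De Morgan + double negation).

(¬n) ∧ (¬a)


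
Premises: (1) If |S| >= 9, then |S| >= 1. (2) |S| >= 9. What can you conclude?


Modus ponens: from (P → Q) and P, infer Q.
P = '|S| >= 9' is asserted, and P → Q holds, so Q follows.

|S| >= 1.


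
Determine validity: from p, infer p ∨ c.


This matches the form of disjunction introduction: the conclusion follows in every model of the premises.

Valid.


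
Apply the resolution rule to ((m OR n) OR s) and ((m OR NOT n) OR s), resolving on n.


The clauses contain complementary literals n and NOTn.
Resolution eliminates this pair and disjoins the remaining literals (merging duplicates).

(m OR s)


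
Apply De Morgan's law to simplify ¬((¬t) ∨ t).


De Morgan: the negation of a disjunction is the conjunction of the negations.
Distribute ¬ across ∨, flipping it to ∧, and negate each literal.

t ∧ (¬t)


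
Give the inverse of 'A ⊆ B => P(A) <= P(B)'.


The inverse of (P → Q) is (¬P → ¬Q). It is equivalent to the converse, not to the original.
Here P = 'A ⊆ B' and Q = 'P(A) <= P(B)'.

If not (A ⊆ B), then not (P(A) <= P(B)).


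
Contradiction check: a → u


Truth table over {a, u}:
a | u | φ
---------
F | F | T
T | F | F
F | T | T
T | T | T
Satisfying assignment at row 1: a=F, u=F gives T.

No, it is not a contradiction.


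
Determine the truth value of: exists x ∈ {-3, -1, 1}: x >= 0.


Evaluate the predicate on each element: -3:False, -1:False, 1:True.
Witness x = 1 satisfies the predicate.

True


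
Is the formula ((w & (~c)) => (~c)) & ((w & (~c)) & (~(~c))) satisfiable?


Check all 4 assignments over {c, w}:
c | w | φ
---------
False | False | False
True | False | False
False | True | False
True | True | False
No assignment makes the formula true.

Unsatisfiable.


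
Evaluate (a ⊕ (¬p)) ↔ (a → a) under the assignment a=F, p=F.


Substitute a=F, p=F:
¬p = T
a ⊕ (¬p) = F ⊕ T = T
a → a = F → F = T
(a ⊕ (¬p)) ↔ (a → a) = T ↔ T = T

T


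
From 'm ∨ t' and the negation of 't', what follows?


Disjunctive syllogism: from (P ∨ Q) and ¬P, infer Q.
One disjunct, 't', is ruled out; the other must hold.

m


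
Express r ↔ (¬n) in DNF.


Step 1: r ↔ (¬n) is true exactly when both agree: (r ∧ (¬n)) ∨ (¬r ∧ ¬(¬n)).
Step 2: Eliminate any double negations (¬¬X = X).

(r ∧ (¬n)) ∨ ((¬r) ∧ n)


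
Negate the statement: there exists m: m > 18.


¬(for all x: φ) = there exists x: ¬φ, and ¬(there exists x: φ) = for all x: ¬φ.
Apply to the existential statement.

for all m: NOT(m > 18)


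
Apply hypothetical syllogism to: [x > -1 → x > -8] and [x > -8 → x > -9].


Hypothetical syllogism: from (P → Q) and (Q → R), infer (P → R).
Chain the two implications through the shared middle term 'x > -8'.

x > -1 → x > -9


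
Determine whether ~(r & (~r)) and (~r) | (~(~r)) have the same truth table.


Compare truth tables:
r | φ | ψ
---------
False | True | True
True | True | True
The columns φ and ψ agree on every row.

Yes, they are logically equivalent.


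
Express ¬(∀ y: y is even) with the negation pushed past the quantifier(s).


¬(∀ x: φ) = ∃ x: ¬φ, and ¬(∃ x: φ) = ∀ x: ¬φ.
Apply to the universal statement.

∃ y: ¬(y is even)


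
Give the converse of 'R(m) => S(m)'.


The converse of (P → Q) is (Q → P). It is not in general equivalent to the original.
Here P = 'R(m)' and Q = 'S(m)'.

If S(m), then R(m).


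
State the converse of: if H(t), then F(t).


The converse of (P → Q) is (Q → P). It is not in general equivalent to the original.
Here P = 'H(t)' and Q = 'F(t)'.

If F(t), then H(t).


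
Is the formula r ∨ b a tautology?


Build the truth table over {b, r}:
b | r | φ
---------
F | F | F
T | F | T
F | T | T
T | T | T
Counterexample at row 1: with b=F, r=F, the formula is F.

No, it is not a tautology.


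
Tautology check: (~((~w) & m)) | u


Build the truth table over {m, u, w}:
m | u | w | φ
-------------
False | False | False | True
True | False | False | False
False | True | False | True
True | True | False | True
False | False | True | True
True | False | True | True
False | True | True | True
True | True | True | True
Counterexample at row 2: with m=True, u=False, w=False, the formula is False.

No, it is not a tautology.


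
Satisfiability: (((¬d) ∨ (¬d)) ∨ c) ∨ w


Search for a satisfying assignment over {c, d, w}.
Try c=F, d=F, w=F: the formula evaluates to T.
A satisfying assignment exists.

Satisfiable.


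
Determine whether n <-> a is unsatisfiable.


Truth table over {a, n}:
a | n | φ
---------
F | F | T
T | F | F
F | T | F
T | T | T
Satisfying assignment at row 1: a=F, n=F gives T.

No, it is not a contradiction.


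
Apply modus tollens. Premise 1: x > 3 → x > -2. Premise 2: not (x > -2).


Modus tollens: from (P → Q) and ¬Q, infer ¬P.
Q = 'x > -2' is denied; since P → Q, P must also fail.

Not (x > 3).


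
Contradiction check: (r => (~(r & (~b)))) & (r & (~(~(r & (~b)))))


Truth table over {b, r}:
b | r | φ
---------
False | False | False
True | False | False
False | True | False
True | True | False
Every row is false.

Yes, it is a contradiction.


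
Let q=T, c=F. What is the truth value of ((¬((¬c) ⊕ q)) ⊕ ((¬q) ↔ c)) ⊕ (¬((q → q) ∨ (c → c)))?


Substitute q=T, c=F:
… (earlier sub-steps elided)
(¬c) ⊕ q = T ⊕ T = F
¬((¬c) ⊕ q) = T
¬q = F
(¬q) ↔ c = F ↔ F = T
(¬((¬c) ⊕ q)) ⊕ ((¬q) ↔ c) = T ⊕ T = F
q → q = T → T = T
c → c = F → F = T
(q → q) ∨ (c → c) = T ∨ T = T
¬((q → q) ∨ (c → c)) = F
((¬((¬c) ⊕ q)) ⊕ ((¬q) ↔ c)) ⊕ (¬((q → q) ∨ (c → c))) = F ⊕ F = F

F


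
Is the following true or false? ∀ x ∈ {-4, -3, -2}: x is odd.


Evaluate the predicate on each element: -4:F, -3:T, -2:F.
Counterexample x = -4 fails the predicate.

F


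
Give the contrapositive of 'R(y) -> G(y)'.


The contrapositive of (P → Q) is (¬Q → ¬P); it is logically equivalent to the original.
Here P = 'R(y)' and Q = 'G(y)'.

If not (G(y)), then not (R(y)).


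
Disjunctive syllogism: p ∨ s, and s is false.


Disjunctive syllogism: from (P ∨ Q) and ¬P, infer Q.
One disjunct, 's', is ruled out; the other must hold.

p


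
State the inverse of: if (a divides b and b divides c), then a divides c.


The inverse of (P → Q) is (¬P → ¬Q). It is equivalent to the converse, not to the original.
Here P = '(a divides b and b divides c)' and Q = 'a divides c'.

If not ((a divides b and b divides c)), then not (a divides c).


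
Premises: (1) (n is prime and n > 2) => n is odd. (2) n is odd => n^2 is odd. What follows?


Hypothetical syllogism: from (P → Q) and (Q → R), infer (P → R).
Chain the two implications through the shared middle term 'n is odd'.

(n is prime and n > 2) => n^2 is odd


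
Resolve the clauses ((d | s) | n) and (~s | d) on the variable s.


The clauses contain complementary literals s and ~s.
Resolution eliminates this pair and disjoins the remaining literals (merging duplicates).

(d | n)


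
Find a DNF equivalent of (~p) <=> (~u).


Step 1: (¬p) ↔ (¬u) is true exactly when both agree: ((¬p) ∧ (¬u)) ∨ (¬(¬p) ∧ ¬(¬u)).
Step 2: Eliminate any double negations (¬¬X = X).

((~p) & (~u)) | (p & u)


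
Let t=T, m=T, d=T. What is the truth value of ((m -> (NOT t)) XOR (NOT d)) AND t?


Substitute t=T, m=T, d=T:
NOT t = F
m -> (NOT t) = T -> F = F
NOT d = F
(m -> (NOT t)) XOR (NOT d) = F XOR F = F
((m -> (NOT t)) XOR (NOT d)) AND t = F AND T = F

F


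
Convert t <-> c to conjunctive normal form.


Step 1: Rewrite t ↔ c as (t → c) ∧ (c → t).
Step 2: Rewrite each implication as a disjunction.

((NOT t) OR c) AND ((NOT c) OR t)


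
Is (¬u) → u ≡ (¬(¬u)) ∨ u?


Compare truth tables:
u | φ | ψ
---------
F | F | F
T | T | T
The columns φ and ψ agree on every row.

Yes, they are logically equivalent.


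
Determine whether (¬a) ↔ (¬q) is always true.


Build the truth table over {a, q}:
a | q | φ
---------
F | F | T
T | F | F
F | T | F
T | T | T
Counterexample at row 2: with a=T, q=F, the formula is F.

No, it is not a tautology.


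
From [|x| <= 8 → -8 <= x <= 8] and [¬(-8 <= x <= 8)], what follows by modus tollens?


Modus tollens: from (P → Q) and ¬Q, infer ¬P.
Q = '-8 <= x <= 8' is denied; since P → Q, P must also fail.

Not (|x| <= 8).


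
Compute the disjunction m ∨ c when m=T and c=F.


Disjunction is false only when both operands are false.
Substitute: m=T, c=F.
T ∨ F evaluates to T.

T


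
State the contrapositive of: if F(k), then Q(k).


The contrapositive of (P → Q) is (¬Q → ¬P); it is logically equivalent to the original.
Here P = 'F(k)' and Q = 'Q(k)'.

If not (Q(k)), then not (F(k)).


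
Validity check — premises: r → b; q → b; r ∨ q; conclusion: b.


This matches the form of proof by cases: the conclusion follows in every model of the premises.

Valid.


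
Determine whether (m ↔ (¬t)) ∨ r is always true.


Build the truth table over {m, r, t}:
m | r | t | φ
-------------
F | F | F | F
T | F | F | T
F | T | F | T
T | T | F | T
F | F | T | T
T | F | T | F
F | T | T | T
T | T | T | T
Counterexample at row 1: with m=F, r=F, t=F, the formula is F.

No, it is not a tautology.


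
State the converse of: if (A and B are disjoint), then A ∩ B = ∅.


The converse of (P → Q) is (Q → P). It is not in general equivalent to the original.
Here P = '(A and B are disjoint)' and Q = 'A ∩ B = ∅'.

If A ∩ B = ∅, then (A and B are disjoint).


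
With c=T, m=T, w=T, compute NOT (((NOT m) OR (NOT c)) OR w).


Substitute c=T, m=T, w=T:
NOT m = F
NOT c = F
(NOT m) OR (NOT c) = F OR F = F
((NOT m) OR (NOT c)) OR w = F OR T = T
NOT (((NOT m) OR (NOT c)) OR w) = F

F


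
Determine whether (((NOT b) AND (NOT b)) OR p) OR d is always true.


Build the truth table over {b, d, p}:
b | d | p | φ
-------------
F | F | F | T
T | F | F | F
F | T | F | T
T | T | F | T
F | F | T | T
T | F | T | T
F | T | T | T
T | T | T | T
Counterexample at row 2: with b=T, d=F, p=F, the formula is F.

No, it is not a tautology.


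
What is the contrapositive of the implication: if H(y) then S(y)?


The contrapositive of (P → Q) is (¬Q → ¬P); it is logically equivalent to the original.
Here P = 'H(y)' and Q = 'S(y)'.

If not (S(y)), then not (H(y)).


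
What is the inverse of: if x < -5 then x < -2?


The inverse of (P → Q) is (¬P → ¬Q). It is equivalent to the converse, not to the original.
Here P = 'x < -5' and Q = 'x < -2'.

If not (x < -5), then not (x < -2).


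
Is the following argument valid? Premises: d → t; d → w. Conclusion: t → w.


This is (no valid rule). There exist truth assignments where the premises are all true but the conclusion is false.

Invalid.


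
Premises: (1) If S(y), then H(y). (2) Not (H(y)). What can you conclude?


Modus tollens: from (P → Q) and ¬Q, infer ¬P.
Q = 'H(y)' is denied; since P → Q, P must also fail.

Not (S(y)).


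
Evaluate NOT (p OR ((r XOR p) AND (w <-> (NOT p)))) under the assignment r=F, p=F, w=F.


Substitute r=F, p=F, w=F:
r XOR p = F XOR F = F
NOT p = T
w <-> (NOT p) = F <-> T = F
(r XOR p) AND (w <-> (NOT p)) = F AND F = F
p OR ((r XOR p) AND (w <-> (NOT p))) = F OR F = F
NOT (p OR ((r XOR p) AND (w <-> (NOT p)))) = T

T


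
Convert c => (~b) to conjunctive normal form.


Step 1: Rewrite c → (¬b) as ¬c ∨ (¬b).

(~c) | (~b)


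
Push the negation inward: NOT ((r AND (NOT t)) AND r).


De Morgan: the negation of a conjunction is the disjunction of the negations.
Distribute NOT across AND, flipping it to OR, and negate each literal.

((NOT r) OR t) OR (NOT r)


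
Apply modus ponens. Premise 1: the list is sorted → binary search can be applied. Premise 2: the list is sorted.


Modus ponens: from (P → Q) and P, infer Q.
P = 'the list is sorted' is asserted, and P → Q holds, so Q follows.

binary search can be applied.


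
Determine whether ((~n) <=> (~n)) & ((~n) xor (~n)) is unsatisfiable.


Truth table over {n}:
n | φ
-----
False | False
True | False
Every row is false.

Yes, it is a contradiction.


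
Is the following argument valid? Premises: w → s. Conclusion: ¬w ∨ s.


This matches the form of material implication: the conclusion follows in every model of the premises.

Valid.


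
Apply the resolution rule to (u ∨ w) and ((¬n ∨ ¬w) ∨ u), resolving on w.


The clauses contain complementary literals w and ¬w.
Resolution eliminates this pair and disjoins the remaining literals (merging duplicates).

(u ∨ ¬n)


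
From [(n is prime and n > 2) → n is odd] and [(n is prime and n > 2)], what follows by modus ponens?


Modus ponens: from (P → Q) and P, infer Q.
P = '(n is prime and n > 2)' is asserted, and P → Q holds, so Q follows.

n is odd.


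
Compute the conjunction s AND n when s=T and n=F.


Conjunction is true only when both operands are true.
Substitute: s=T, n=F.
T AND F evaluates to F.

F


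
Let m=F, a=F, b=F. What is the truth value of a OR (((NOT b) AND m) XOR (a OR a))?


Substitute m=F, a=F, b=F:
NOT b = T
(NOT b) AND m = T AND F = F
a OR a = F OR F = F
((NOT b) AND m) XOR (a OR a) = F XOR F = F
a OR (((NOT b) AND m) XOR (a OR a)) = F OR F = F

F


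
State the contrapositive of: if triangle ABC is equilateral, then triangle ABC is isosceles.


The contrapositive of (P → Q) is (¬Q → ¬P); it is logically equivalent to the original.
Here P = 'triangle ABC is equilateral' and Q = 'triangle ABC is isosceles'.

If not (triangle ABC is isosceles), then not (triangle ABC is equilateral).


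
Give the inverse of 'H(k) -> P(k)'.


The inverse of (P → Q) is (¬P → ¬Q). It is equivalent to the converse, not to the original.
Here P = 'H(k)' and Q = 'P(k)'.

If not (H(k)), then not (P(k)).


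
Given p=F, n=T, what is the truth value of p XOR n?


Exclusive or is true when exactly one operand is true.
Substitute: p=F, n=T.
F XOR T evaluates to T.

T


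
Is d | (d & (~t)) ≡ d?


Compare truth tables:
d | t | φ | ψ
-------------
False | False | False | False
True | False | True | True
False | True | False | False
True | True | True | True
The columns φ and ψ agree on every row.

Yes, they are logically equivalent.


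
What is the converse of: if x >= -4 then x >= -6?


The converse of (P → Q) is (Q → P). It is not in general equivalent to the original.
Here P = 'x >= -4' and Q = 'x >= -6'.

If x >= -6, then x >= -4.


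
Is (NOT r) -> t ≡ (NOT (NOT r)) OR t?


Compare truth tables:
r | t | φ | ψ
-------------
F | F | F | F
T | F | T | T
F | T | T | T
T | T | T | T
The columns φ and ψ agree on every row.

Yes, they are logically equivalent.


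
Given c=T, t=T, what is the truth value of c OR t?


Disjunction is false only when both operands are false.
Substitute: c=T, t=T.
T OR T evaluates to T.

T


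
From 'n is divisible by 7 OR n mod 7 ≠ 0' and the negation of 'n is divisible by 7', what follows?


Disjunctive syllogism: from (P ∨ Q) and ¬P, infer Q.
One disjunct, 'n is divisible by 7', is ruled out; the other must hold.

n mod 7 ≠ 0


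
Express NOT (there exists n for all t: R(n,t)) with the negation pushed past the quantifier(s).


Negation flips each quantifier (∀↔∃) and negates the inner predicate.
¬(there exists n for all t: φ) = for all n there exists t: ¬φ.

for all n there exists t: NOT(R(n,t))


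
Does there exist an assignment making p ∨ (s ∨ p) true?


Search for a satisfying assignment over {p, s}.
Try p=T, s=F: the formula evaluates to T.
A satisfying assignment exists.

Satisfiable.


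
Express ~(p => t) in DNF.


Step 1: Rewrite implication then negate: ¬(¬p ∨ t) = p ∧ ¬t.

p & (~t)


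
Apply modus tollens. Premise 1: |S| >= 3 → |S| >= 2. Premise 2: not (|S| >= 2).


Modus tollens: from (P → Q) and ¬Q, infer ¬P.
Q = '|S| >= 2' is denied; since P → Q, P must also fail.

Not (|S| >= 3).


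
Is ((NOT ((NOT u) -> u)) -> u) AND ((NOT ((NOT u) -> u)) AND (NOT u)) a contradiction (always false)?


Truth table over {u}:
u | φ
-----
F | F
T | F
Every row is false.

Yes, it is a contradiction.


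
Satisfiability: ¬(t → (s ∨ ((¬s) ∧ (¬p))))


Search for a satisfying assignment over {p, s, t}.
Try p=T, s=F, t=T: the formula evaluates to T.
A satisfying assignment exists.

Satisfiable.


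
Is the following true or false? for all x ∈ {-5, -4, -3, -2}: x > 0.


Evaluate the predicate on each element: -5:F, -4:F, -3:F, -2:F.
Counterexample x = -5 fails the predicate.

F


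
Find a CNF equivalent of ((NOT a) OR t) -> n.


Step 1: Rewrite as ¬((¬a) ∨ t) ∨ n = (¬(¬a) ∧ ¬t) ∨ n.
Step 2: Distribute ∨ over ∧.
Step 3: Eliminate any double negations (¬¬X = X).

(a OR n) AND ((NOT t) OR n)


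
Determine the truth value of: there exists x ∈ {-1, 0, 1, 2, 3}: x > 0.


Evaluate the predicate on each element: -1:F, 0:F, 1:T, 2:T, 3:T.
Witness x = 1 satisfies the predicate.

T


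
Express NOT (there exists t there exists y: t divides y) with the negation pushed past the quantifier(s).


Negation flips each quantifier (∀↔∃) and negates the inner predicate.
¬(there exists t there exists y: φ) = for all t for all y: ¬φ.

for all t for all y: NOT(t divides y)


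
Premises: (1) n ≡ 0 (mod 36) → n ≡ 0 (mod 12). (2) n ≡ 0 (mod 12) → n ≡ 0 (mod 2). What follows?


Hypothetical syllogism: from (P → Q) and (Q → R), infer (P → R).
Chain the two implications through the shared middle term 'n ≡ 0 (mod 12)'.

n ≡ 0 (mod 36) → n ≡ 0 (mod 2)


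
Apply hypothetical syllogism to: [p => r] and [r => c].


Hypothetical syllogism: from (P → Q) and (Q → R), infer (P → R).
Chain the two implications through the shared middle term 'r'.

p => c


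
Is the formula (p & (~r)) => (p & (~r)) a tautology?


Build the truth table over {p, r}:
p | r | φ
---------
False | False | True
True | False | True
False | True | True
True | True | True
Every row evaluates to true.

Yes, it is a tautology.


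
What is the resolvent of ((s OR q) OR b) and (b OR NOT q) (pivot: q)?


The clauses contain complementary literals q and NOTq.
Resolution eliminates this pair and disjoins the remaining literals (merging duplicates).

(s OR b)


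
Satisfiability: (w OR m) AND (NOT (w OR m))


Check all 4 assignments over {m, w}:
m | w | φ
---------
F | F | F
T | F | F
F | T | F
T | T | F
No assignment makes the formula true.

Unsatisfiable.


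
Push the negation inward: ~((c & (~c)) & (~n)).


De Morgan: the negation of a conjunction is the disjunction of the negations.
Distribute ~ across &, flipping it to |, and negate each literal.

((~c) | c) | n


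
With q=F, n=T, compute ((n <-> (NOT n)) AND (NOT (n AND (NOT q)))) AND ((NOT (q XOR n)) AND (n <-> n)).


Substitute q=F, n=T:
… (earlier sub-steps elided)
n <-> (NOT n) = T <-> F = F
NOT q = T
n AND (NOT q) = T AND T = T
NOT (n AND (NOT q)) = F
(n <-> (NOT n)) AND (NOT (n AND (NOT q))) = F AND F = F
q XOR n = F XOR T = T
NOT (q XOR n) = F
n <-> n = T <-> T = T
(NOT (q XOR n)) AND (n <-> n) = F AND T = F
((n <-> (NOT n)) AND (NOT (n AND (NOT q)))) AND ((NOT (q XOR n)) AND (n <-> n)) = F AND F = F

F


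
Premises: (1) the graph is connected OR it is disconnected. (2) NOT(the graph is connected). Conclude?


Disjunctive syllogism: from (P ∨ Q) and ¬P, infer Q.
One disjunct, 'the graph is connected', is ruled out; the other must hold.

it is disconnected


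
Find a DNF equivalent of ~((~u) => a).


Step 1: Rewrite implication then negate: ¬(¬(¬u) ∨ a) = (¬u) ∧ ¬a.

(~u) & (~a)


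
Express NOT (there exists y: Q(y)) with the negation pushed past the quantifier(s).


¬(for all x: φ) = there exists x: ¬φ, and ¬(there exists x: φ) = for all x: ¬φ.
Apply to the existential statement.

for all y: NOT(Q(y))


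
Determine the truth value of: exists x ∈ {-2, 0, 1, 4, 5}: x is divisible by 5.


Evaluate the predicate on each element: -2:False, 0:True, 1:False, 4:False, 5:True.
Witness x = 0 satisfies the predicate.

True


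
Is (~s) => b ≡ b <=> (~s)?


Compare truth tables:
b | s | φ | ψ
-------------
False | False | False | False
True | False | True | True
False | True | True | True
True | True | True | False
They differ at row 4 (b=True, s=True): φ=True but ψ=False.

No, they are not logically equivalent.


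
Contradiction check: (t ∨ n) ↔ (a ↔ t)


Truth table over {a, n, t}:
a | n | t | φ
-------------
F | F | F | F
T | F | F | T
F | T | F | T
T | T | F | F
F | F | T | F
T | F | T | T
F | T | T | F
T | T | T | T
Satisfying assignment at row 2: a=T, n=F, t=F gives T.

No, it is not a contradiction.


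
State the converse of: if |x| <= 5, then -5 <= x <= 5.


The converse of (P → Q) is (Q → P). It is not in general equivalent to the original.
Here P = '|x| <= 5' and Q = '-5 <= x <= 5'.

If -5 <= x <= 5, then |x| <= 5.


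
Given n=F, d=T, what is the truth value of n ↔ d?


Biconditional is true when both operands have the same truth value.
Substitute: n=F, d=T.
F ↔ T evaluates to F.

F


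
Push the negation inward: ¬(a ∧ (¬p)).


De Morgan: the negation of a conjunction is the disjunction of the negations.
Distribute ¬ across ∧, flipping it to ∨, and negate each literal.

(¬a) ∨ p


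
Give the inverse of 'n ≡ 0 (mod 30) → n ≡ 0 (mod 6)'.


The inverse of (P → Q) is (¬P → ¬Q). It is equivalent to the converse, not to the original.
Here P = 'n ≡ 0 (mod 30)' and Q = 'n ≡ 0 (mod 6)'.

If not (n ≡ 0 (mod 30)), then not (n ≡ 0 (mod 6)).


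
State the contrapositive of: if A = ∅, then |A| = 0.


The contrapositive of (P → Q) is (¬Q → ¬P); it is logically equivalent to the original.
Here P = 'A = ∅' and Q = '|A| = 0'.

If not (|A| = 0), then not (A = ∅).


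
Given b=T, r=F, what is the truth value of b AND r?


Conjunction is true only when both operands are true.
Substitute: b=T, r=F.
T AND F evaluates to F.

F


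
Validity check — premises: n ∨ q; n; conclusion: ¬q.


This is affirming a disjunct (fallacy). There exist truth assignments where the premises are all true but the conclusion is false.

Invalid.


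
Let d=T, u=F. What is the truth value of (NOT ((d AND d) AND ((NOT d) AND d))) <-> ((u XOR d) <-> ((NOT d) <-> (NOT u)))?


Substitute d=T, u=F:
… (earlier sub-steps elided)
NOT d = F
(NOT d) AND d = F AND T = F
(d AND d) AND ((NOT d) AND d) = T AND F = F
NOT ((d AND d) AND ((NOT d) AND d)) = T
u XOR d = F XOR T = T
NOT d = F
NOT u = T
(NOT d) <-> (NOT u) = F <-> T = F
(u XOR d) <-> ((NOT d) <-> (NOT u)) = T <-> F = F
(NOT ((d AND d) AND ((NOT d) AND d))) <-> ((u XOR d) <-> ((NOT d) <-> (NOT u))) = T <-> F = F

F


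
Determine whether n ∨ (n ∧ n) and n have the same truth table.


Compare truth tables:
n | φ | ψ
---------
F | F | F
T | T | T
The columns φ and ψ agree on every row.

Yes, they are logically equivalent.


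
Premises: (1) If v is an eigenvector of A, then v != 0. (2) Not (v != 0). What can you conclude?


Modus tollens: from (P → Q) and ¬Q, infer ¬P.
Q = 'v != 0' is denied; since P → Q, P must also fail.

Not (v is an eigenvector of A).


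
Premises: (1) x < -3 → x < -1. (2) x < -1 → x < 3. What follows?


Hypothetical syllogism: from (P → Q) and (Q → R), infer (P → R).
Chain the two implications through the shared middle term 'x < -1'.

x < -3 → x < 3


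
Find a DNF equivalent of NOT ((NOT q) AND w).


Step 1: Apply De Morgan: ¬((¬q) ∧ w) = ¬(¬q) ∨ ¬w.
Step 2: Eliminate any double negations (¬¬X = X).

q OR (NOT w)


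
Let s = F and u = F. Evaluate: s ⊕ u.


Exclusive or is true when exactly one operand is true.
Substitute: s=F, u=F.
F ⊕ F evaluates to F.

F


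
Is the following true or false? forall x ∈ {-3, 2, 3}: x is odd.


Evaluate the predicate on each element: -3:True, 2:False, 3:True.
Counterexample x = 2 fails the predicate.

False


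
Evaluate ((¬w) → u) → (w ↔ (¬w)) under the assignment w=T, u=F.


Substitute w=T, u=F:
¬w = F
(¬w) → u = F → F = T
¬w = F
w ↔ (¬w) = T ↔ F = F
((¬w) → u) → (w ↔ (¬w)) = T → F = F

F


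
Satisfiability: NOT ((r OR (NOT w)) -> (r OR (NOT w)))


Check all 4 assignments over {r, w}:
r | w | φ
---------
F | F | F
T | F | F
F | T | F
T | T | F
No assignment makes the formula true.

Unsatisfiable.


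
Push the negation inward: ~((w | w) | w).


De Morgan: the negation of a disjunction is the conjunction of the negations.
Distribute ~ across |, flipping it to &, and negate each literal.

((~w) & (~w)) & (~w)


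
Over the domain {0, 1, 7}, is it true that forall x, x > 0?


Evaluate the predicate on each element: 0:False, 1:True, 7:True.
Counterexample x = 0 fails the predicate.

False


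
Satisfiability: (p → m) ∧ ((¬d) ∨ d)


Search for a satisfying assignment over {d, m, p}.
Try d=F, m=F, p=F: the formula evaluates to T.
A satisfying assignment exists.

Satisfiable.


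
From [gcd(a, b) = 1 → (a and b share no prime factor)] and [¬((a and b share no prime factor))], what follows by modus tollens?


Modus tollens: from (P → Q) and ¬Q, infer ¬P.
Q = '(a and b share no prime factor)' is denied; since P → Q, P must also fail.

Not (gcd(a, b) = 1).


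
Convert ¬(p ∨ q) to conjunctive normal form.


Step 1: Apply De Morgan: ¬(p ∨ q) = ¬p ∧ ¬q.

(¬p) ∧ (¬q)


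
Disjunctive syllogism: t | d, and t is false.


Disjunctive syllogism: from (P ∨ Q) and ¬P, infer Q.
One disjunct, 't', is ruled out; the other must hold.

d


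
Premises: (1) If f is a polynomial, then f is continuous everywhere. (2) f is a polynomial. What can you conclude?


Modus ponens: from (P → Q) and P, infer Q.
P = 'f is a polynomial' is asserted, and P → Q holds, so Q follows.

f is continuous everywhere.


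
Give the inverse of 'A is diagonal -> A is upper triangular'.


The inverse of (P → Q) is (¬P → ¬Q). It is equivalent to the converse, not to the original.
Here P = 'A is diagonal' and Q = 'A is upper triangular'.

If not (A is diagonal), then not (A is upper triangular).


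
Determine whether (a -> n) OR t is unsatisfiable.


Truth table over {a, n, t}:
a | n | t | φ
-------------
F | F | F | T
T | F | F | F
F | T | F | T
T | T | F | T
F | F | T | T
T | F | T | T
F | T | T | T
T | T | T | T
Satisfying assignment at row 1: a=F, n=F, t=F gives T.

No, it is not a contradiction.


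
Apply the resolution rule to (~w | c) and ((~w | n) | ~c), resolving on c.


The clauses contain complementary literals c and ~c.
Resolution eliminates this pair and disjoins the remaining literals (merging duplicates).

(~w | n)


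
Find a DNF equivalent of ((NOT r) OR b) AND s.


Step 1: Distribute ∧ over ∨: ((¬r) ∨ b) ∧ s = ((¬r) ∧ s) ∨ (b ∧ s).

((NOT r) AND s) OR (b AND s)


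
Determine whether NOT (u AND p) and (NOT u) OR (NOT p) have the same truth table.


Compare truth tables:
p | u | φ | ψ
-------------
F | F | T | T
T | F | T | T
F | T | T | T
T | T | F | F
The columns φ and ψ agree on every row.

Yes, they are logically equivalent.


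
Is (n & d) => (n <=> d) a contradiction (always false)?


Truth table over {d, n}:
d | n | φ
---------
False | False | True
True | False | True
False | True | True
True | True | True
Satisfying assignment at row 1: d=False, n=False gives True.

No, it is not a contradiction.


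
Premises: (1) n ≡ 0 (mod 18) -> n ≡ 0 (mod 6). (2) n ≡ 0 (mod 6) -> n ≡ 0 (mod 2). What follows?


Hypothetical syllogism: from (P → Q) and (Q → R), infer (P → R).
Chain the two implications through the shared middle term 'n ≡ 0 (mod 6)'.

n ≡ 0 (mod 18) -> n ≡ 0 (mod 2)


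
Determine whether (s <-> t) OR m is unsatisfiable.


Truth table over {m, s, t}:
m | s | t | φ
-------------
F | F | F | T
T | F | F | T
F | T | F | F
T | T | F | T
F | F | T | F
T | F | T | T
F | T | T | T
T | T | T | T
Satisfying assignment at row 1: m=F, s=F, t=F gives T.

No, it is not a contradiction.


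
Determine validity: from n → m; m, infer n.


This is affirming the consequent (fallacy). There exist truth assignments where the premises are all true but the conclusion is false.

Invalid.


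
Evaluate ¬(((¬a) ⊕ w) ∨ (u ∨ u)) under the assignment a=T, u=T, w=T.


Substitute a=T, u=T, w=T:
¬a = F
(¬a) ⊕ w = F ⊕ T = T
u ∨ u = T ∨ T = T
((¬a) ⊕ w) ∨ (u ∨ u) = T ∨ T = T
¬(((¬a) ⊕ w) ∨ (u ∨ u)) = F

F


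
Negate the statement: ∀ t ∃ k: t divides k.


Negation flips each quantifier (∀↔∃) and negates the inner predicate.
¬(∀ t ∃ k: φ) = ∃ t ∀ k: ¬φ.

∃ t ∀ k: ¬(t divides k)


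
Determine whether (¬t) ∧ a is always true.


Build the truth table over {a, t}:
a | t | φ
---------
F | F | F
T | F | T
F | T | F
T | T | F
Counterexample at row 1: with a=F, t=F, the formula is F.

No, it is not a tautology.


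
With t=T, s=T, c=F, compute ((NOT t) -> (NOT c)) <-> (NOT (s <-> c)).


Substitute t=T, s=T, c=F:
NOT t = F
NOT c = T
(NOT t) -> (NOT c) = F -> T = T
s <-> c = T <-> F = F
NOT (s <-> c) = T
((NOT t) -> (NOT c)) <-> (NOT (s <-> c)) = T <-> T = T

T


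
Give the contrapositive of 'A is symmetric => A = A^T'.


The contrapositive of (P → Q) is (¬Q → ¬P); it is logically equivalent to the original.
Here P = 'A is symmetric' and Q = 'A = A^T'.

If not (A = A^T), then not (A is symmetric).


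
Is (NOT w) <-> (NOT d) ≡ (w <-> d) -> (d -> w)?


Compare truth tables:
d | w | φ | ψ
-------------
F | F | T | T
T | F | F | T
F | T | F | T
T | T | T | T
They differ at row 2 (d=T, w=F): φ=F but ψ=T.

No, they are not logically equivalent.


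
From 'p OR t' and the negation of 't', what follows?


Disjunctive syllogism: from (P ∨ Q) and ¬P, infer Q.
One disjunct, 't', is ruled out; the other must hold.

p


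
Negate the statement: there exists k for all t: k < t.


Negation flips each quantifier (∀↔∃) and negates the inner predicate.
¬(there exists k for all t: φ) = for all k there exists t: ¬φ.

for all k there exists t: NOT(k < t)


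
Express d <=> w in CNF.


Step 1: Rewrite d ↔ w as (d → w) ∧ (w → d).
Step 2: Rewrite each implication as a disjunction.

((~d) | w) & ((~w) | d)


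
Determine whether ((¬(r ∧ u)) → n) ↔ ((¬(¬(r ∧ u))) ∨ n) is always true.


Build the truth table over {n, r, u}:
n | r | u | φ
-------------
F | F | F | T
T | F | F | T
F | T | F | T
T | T | F | T
F | F | T | T
T | F | T | T
F | T | T | T
T | T | T | T
Every row evaluates to true.

Yes, it is a tautology.


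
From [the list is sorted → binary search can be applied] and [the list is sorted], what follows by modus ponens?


Modus ponens: from (P → Q) and P, infer Q.
P = 'the list is sorted' is asserted, and P → Q holds, so Q follows.

binary search can be applied.


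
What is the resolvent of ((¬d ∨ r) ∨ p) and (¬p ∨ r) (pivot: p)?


The clauses contain complementary literals p and ¬p.
Resolution eliminates this pair and disjoins the remaining literals (merging duplicates).

(r ∨ ¬d)


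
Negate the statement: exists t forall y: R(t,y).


Negation flips each quantifier (∀↔∃) and negates the inner predicate.
¬(exists t forall y: φ) = forall t exists y: ¬φ.

forall t exists y: ~(R(t,y))


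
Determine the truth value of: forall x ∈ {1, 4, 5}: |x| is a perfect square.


Evaluate the predicate on each element: 1:True, 4:True, 5:False.
Counterexample x = 5 fails the predicate.

False


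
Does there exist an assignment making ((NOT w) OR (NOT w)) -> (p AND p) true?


Search for a satisfying assignment over {p, w}.
Try p=T, w=F: the formula evaluates to T.
A satisfying assignment exists.

Satisfiable.


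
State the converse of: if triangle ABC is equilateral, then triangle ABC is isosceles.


The converse of (P → Q) is (Q → P). It is not in general equivalent to the original.
Here P = 'triangle ABC is equilateral' and Q = 'triangle ABC is isosceles'.

If triangle ABC is isosceles, then triangle ABC is equilateral.


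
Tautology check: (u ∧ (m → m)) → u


Build the truth table over {m, u}:
m | u | φ
---------
F | F | T
T | F | T
F | T | T
T | T | T
Every row evaluates to true.

Yes, it is a tautology.


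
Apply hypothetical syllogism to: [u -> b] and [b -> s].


Hypothetical syllogism: from (P → Q) and (Q → R), infer (P → R).
Chain the two implications through the shared middle term 'b'.

u -> s


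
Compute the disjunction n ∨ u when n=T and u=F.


Disjunction is false only when both operands are false.
Substitute: n=T, u=F.
T ∨ F evaluates to T.

T


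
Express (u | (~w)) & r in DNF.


Step 1: Distribute ∧ over ∨: (u ∨ (¬w)) ∧ r = (u ∧ r) ∨ ((¬w) ∧ r).

(u & r) | ((~w) & r)


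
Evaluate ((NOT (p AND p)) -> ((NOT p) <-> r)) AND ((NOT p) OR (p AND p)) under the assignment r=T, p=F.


Substitute r=T, p=F:
p AND p = F AND F = F
NOT (p AND p) = T
NOT p = T
(NOT p) <-> r = T <-> T = T
(NOT (p AND p)) -> ((NOT p) <-> r) = T -> T = T
NOT p = T
p AND p = F AND F = F
(NOT p) OR (p AND p) = T OR F = T
((NOT (p AND p)) -> ((NOT p) <-> r)) AND ((NOT p) OR (p AND p)) = T AND T = T

T


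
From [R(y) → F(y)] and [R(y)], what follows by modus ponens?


Modus ponens: from (P → Q) and P, infer Q.
P = 'R(y)' is asserted, and P → Q holds, so Q follows.

F(y).


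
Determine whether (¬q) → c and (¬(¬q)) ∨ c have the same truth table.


Compare truth tables:
c | q | φ | ψ
-------------
F | F | F | F
T | F | T | T
F | T | T | T
T | T | T | T
The columns φ and ψ agree on every row.

Yes, they are logically equivalent.


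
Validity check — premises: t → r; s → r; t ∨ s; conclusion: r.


This matches the form of proof by cases: the conclusion follows in every model of the premises.

Valid.


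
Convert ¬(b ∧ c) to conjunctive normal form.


Step 1: Apply De Morgan: ¬(b ∧ c) = ¬b ∨ ¬c.

(¬b) ∨ (¬c)


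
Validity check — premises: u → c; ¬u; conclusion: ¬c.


This is denying the antecedent (fallacy). There exist truth assignments where the premises are all true but the conclusion is false.

Invalid.


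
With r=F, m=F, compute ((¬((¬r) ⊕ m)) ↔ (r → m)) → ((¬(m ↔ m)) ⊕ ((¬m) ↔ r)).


Substitute r=F, m=F:
… (earlier sub-steps elided)
(¬r) ⊕ m = T ⊕ F = T
¬((¬r) ⊕ m) = F
r → m = F → F = T
(¬((¬r) ⊕ m)) ↔ (r → m) = F ↔ T = F
m ↔ m = F ↔ F = T
¬(m ↔ m) = F
¬m = T
(¬m) ↔ r = T ↔ F = F
(¬(m ↔ m)) ⊕ ((¬m) ↔ r) = F ⊕ F = F
((¬((¬r) ⊕ m)) ↔ (r → m)) → ((¬(m ↔ m)) ⊕ ((¬m) ↔ r)) = F → F = T

T


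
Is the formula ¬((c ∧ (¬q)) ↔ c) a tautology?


Build the truth table over {c, q}:
c | q | φ
---------
F | F | F
T | F | F
F | T | F
T | T | T
Counterexample at row 1: with c=F, q=F, the formula is F.

No, it is not a tautology.


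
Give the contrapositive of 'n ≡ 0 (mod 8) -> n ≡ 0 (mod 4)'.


The contrapositive of (P → Q) is (¬Q → ¬P); it is logically equivalent to the original.
Here P = 'n ≡ 0 (mod 8)' and Q = 'n ≡ 0 (mod 4)'.

If not (n ≡ 0 (mod 4)), then not (n ≡ 0 (mod 8)).


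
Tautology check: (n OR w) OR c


Build the truth table over {c, n, w}:
c | n | w | φ
-------------
F | F | F | F
T | F | F | T
F | T | F | T
T | T | F | T
F | F | T | T
T | F | T | T
F | T | T | T
T | T | T | T
Counterexample at row 1: with c=F, n=F, w=F, the formula is F.

No, it is not a tautology.


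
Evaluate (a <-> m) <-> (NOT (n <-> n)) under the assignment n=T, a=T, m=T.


Substitute n=T, a=T, m=T:
a <-> m = T <-> T = T
n <-> n = T <-> T = T
NOT (n <-> n) = F
(a <-> m) <-> (NOT (n <-> n)) = T <-> F = F

F


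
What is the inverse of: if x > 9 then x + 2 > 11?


The inverse of (P → Q) is (¬P → ¬Q). It is equivalent to the converse, not to the original.
Here P = 'x > 9' and Q = 'x + 2 > 11'.

If not (x > 9), then not (x + 2 > 11).


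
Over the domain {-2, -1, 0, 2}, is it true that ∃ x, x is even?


Evaluate the predicate on each element: -2:T, -1:F, 0:T, 2:T.
Witness x = -2 satisfies the predicate.

T


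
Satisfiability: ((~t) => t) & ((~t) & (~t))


Check all 2 assignments over {t}:
t | φ
-----
False | False
True | False
No assignment makes the formula true.

Unsatisfiable.


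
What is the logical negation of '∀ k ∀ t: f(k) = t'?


Negation flips each quantifier (∀↔∃) and negates the inner predicate.
¬(∀ k ∀ t: φ) = ∃ k ∃ t: ¬φ.

∃ k ∃ t: ¬(f(k) = t)


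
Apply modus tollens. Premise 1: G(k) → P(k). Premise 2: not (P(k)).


Modus tollens: from (P → Q) and ¬Q, infer ¬P.
Q = 'P(k)' is denied; since P → Q, P must also fail.

Not (G(k)).


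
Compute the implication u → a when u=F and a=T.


Implication is false only when antecedent is true and consequent is false.
Substitute: u=F, a=T.
F → T evaluates to T.

T


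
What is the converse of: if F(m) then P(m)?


The converse of (P → Q) is (Q → P). It is not in general equivalent to the original.
Here P = 'F(m)' and Q = 'P(m)'.

If P(m), then F(m).


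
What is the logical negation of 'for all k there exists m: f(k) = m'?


Negation flips each quantifier (∀↔∃) and negates the inner predicate.
¬(for all k there exists m: φ) = there exists k for all m: ¬φ.

there exists k for all m: NOT(f(k) = m)


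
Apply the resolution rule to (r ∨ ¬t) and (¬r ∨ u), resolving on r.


The clauses contain complementary literals r and ¬r.
Resolution eliminates this pair and disjoins the remaining literals (merging duplicates).

(¬t ∨ u)


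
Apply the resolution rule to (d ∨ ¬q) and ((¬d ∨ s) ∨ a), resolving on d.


The clauses contain complementary literals d and ¬d.
Resolution eliminates this pair and disjoins the remaining literals (merging duplicates).

((¬q ∨ s) ∨ a)


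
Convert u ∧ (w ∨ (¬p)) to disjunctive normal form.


Step 1: Distribute ∧ over ∨: u ∧ (w ∨ (¬p)) = (u ∧ w) ∨ (u ∧ (¬p)).

(u ∧ w) ∨ (u ∧ (¬p))


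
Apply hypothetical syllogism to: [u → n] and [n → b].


Hypothetical syllogism: from (P → Q) and (Q → R), infer (P → R).
Chain the two implications through the shared middle term 'n'.

u → b


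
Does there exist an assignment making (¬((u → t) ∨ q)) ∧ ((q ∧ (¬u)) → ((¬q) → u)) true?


Search for a satisfying assignment over {q, t, u}.
Try q=F, t=F, u=T: the formula evaluates to T.
A satisfying assignment exists.

Satisfiable.
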